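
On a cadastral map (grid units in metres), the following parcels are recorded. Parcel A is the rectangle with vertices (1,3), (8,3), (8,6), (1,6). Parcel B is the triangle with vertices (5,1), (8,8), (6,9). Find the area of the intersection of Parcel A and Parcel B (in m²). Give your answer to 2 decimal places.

The intersection is the polygon with vertices (7.143,6), (5.857,3), (5.25,3), (5.625,6).
By the shoelace formula its area is 3.19.

3.19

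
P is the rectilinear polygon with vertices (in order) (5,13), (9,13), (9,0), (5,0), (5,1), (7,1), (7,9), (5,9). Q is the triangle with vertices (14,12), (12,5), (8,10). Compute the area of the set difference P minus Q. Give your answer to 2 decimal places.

35.21

|P| = 36, |P∩Q| = 0.7917.
|P ∖ Q| = |P| − |P∩Q| = 36 − 0.7917 = 35.21.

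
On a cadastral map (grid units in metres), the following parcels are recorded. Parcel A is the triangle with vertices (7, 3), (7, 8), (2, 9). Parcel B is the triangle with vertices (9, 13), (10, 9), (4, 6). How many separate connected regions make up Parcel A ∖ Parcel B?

2

Parcel A ∖ Parcel B splits into 2 disjoint pieces (area 5.9559, area 4.0433).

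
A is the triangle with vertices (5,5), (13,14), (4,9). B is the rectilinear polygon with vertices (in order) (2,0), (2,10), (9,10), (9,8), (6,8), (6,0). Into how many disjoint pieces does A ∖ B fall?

2

A ∖ B splits into 2 disjoint pieces (area 1.5625, area 7.4).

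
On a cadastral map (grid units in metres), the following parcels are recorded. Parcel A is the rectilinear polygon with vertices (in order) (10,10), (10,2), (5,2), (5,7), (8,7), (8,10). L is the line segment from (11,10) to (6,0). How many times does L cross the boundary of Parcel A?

2

The segment meets the boundary at (7,2), (10,8).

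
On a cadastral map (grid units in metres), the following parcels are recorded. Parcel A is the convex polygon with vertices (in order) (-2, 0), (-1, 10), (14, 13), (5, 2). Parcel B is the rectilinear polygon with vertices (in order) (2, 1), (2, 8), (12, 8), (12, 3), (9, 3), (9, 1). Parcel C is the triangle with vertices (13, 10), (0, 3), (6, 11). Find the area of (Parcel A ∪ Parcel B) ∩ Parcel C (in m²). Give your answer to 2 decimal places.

29.85

The region (Parcel A ∪ Parcel B) ∩ Parcel C is the polygon with vertices (10.4,8.6), (0,3), (6,11), (11.698,10.186).
By the shoelace formula its area is 29.85.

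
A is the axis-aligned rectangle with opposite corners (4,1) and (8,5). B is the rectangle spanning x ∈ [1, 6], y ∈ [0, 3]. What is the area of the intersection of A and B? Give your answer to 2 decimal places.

|A∩B|: x∈[4,6], y∈[1,3] → 2·2 = 4.

4.00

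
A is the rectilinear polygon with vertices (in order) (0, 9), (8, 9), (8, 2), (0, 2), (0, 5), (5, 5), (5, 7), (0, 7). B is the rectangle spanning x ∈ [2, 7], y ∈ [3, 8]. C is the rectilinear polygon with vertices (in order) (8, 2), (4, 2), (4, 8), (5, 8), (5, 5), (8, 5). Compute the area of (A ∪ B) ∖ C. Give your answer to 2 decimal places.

|A ∪ B| = 52.
|(A ∪ B) ∩ C| = 15.
|(A ∪ B) ∖ C| = 52 − 15 = 37.00.

37.00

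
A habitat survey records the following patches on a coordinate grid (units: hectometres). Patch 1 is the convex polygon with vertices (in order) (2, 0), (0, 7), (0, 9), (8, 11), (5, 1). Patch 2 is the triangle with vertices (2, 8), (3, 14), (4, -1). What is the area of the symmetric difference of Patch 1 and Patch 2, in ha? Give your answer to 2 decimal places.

47.72

|Patch 1| = 53.5, |Patch 2| = 10.5, |Patch 1∩Patch 2| = 8.1404.
|Patch 1 △ Patch 2| = |Patch 1| + |Patch 2| − 2·|Patch 1∩Patch 2| = 53.5 + 10.5 − 16.2807 = 47.72.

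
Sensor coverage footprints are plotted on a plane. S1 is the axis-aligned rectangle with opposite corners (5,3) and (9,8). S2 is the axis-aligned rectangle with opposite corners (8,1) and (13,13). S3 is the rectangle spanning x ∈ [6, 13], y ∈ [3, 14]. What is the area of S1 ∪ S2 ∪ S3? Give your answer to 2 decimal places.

92.00

By inclusion–exclusion:
Individual areas: |S1| = 20, |S2| = 60, |S3| = 77.
|S1∩S2|: x∈[8,9], y∈[3,8] → 1·5 = 5.
|S1∩S3|: x∈[6,9], y∈[3,8] → 3·5 = 15.
|S2∩S3|: x∈[8,13], y∈[3,13] → 5·10 = 50.
|S1∩S2∩S3| = 5.
|S1 ∪ S2 ∪ S3| = 157 − 70 + 5 = 92.00.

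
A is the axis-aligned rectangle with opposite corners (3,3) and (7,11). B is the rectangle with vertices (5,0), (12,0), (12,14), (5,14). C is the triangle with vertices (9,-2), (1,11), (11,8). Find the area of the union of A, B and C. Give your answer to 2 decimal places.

118.28

By inclusion–exclusion:
Individual areas: |A| = 32, |B| = 98, |C| = 53.
|A∩B|: x∈[5,7], y∈[3,11] → 2·8 = 16.
|A∩C| = 20.2577.
|B∩C| = 40.7692.
|A∩B∩C| = 12.3077.
|A ∪ B ∪ C| = 183 − 77.0269 + 12.3077 = 118.28.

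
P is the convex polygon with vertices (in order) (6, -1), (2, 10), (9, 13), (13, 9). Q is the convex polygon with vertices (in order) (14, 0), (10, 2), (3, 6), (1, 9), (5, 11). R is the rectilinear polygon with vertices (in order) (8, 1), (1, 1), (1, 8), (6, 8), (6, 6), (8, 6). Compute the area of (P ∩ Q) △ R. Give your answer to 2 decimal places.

|P ∩ Q| = 31.691.
|(P ∩ Q) ∩ R| = 12.8865.
|(P ∩ Q) △ R| = 31.691 + 45 − 25.773 = 50.92.

50.92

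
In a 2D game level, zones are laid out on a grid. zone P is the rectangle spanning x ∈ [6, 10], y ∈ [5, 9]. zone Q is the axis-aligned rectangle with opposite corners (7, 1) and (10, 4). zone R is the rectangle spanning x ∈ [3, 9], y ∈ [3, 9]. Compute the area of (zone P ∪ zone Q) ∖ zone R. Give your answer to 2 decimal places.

|zone P ∪ zone Q| = 25.
|(zone P ∪ zone Q) ∩ zone R| = 14.
|(zone P ∪ zone Q) ∖ zone R| = 25 − 14 = 11.00.

11.00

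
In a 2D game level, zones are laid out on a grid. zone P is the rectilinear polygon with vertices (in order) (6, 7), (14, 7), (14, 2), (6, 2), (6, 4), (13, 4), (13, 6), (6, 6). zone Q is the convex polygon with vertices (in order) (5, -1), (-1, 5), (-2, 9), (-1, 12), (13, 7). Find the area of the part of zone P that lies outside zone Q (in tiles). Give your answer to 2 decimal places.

|zone P| = 26, |zone P∩zone Q| = 12.5.
|zone P ∖ zone Q| = |zone P| − |zone P∩zone Q| = 26 − 12.5 = 13.50.

13.50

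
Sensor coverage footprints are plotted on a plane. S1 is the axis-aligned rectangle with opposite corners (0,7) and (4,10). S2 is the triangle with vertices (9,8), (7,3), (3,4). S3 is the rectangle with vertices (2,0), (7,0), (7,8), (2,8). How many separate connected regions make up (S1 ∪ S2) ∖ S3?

(S1 ∪ S2) ∖ S3 splits into 2 disjoint pieces (area 10, area 3.6667).

2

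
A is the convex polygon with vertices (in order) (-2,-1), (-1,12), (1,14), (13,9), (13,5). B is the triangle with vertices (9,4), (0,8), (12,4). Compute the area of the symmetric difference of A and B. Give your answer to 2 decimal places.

|A| = 139.5, |B| = 6, |A∩B| = 5.7955.
|A △ B| = |A| + |B| − 2·|A∩B| = 139.5 + 6 − 11.5909 = 133.91.

133.91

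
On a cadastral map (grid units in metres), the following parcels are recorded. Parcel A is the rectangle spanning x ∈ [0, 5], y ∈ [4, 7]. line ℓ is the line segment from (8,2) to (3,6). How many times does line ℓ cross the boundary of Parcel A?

1

The segment meets the boundary at (5,4.4).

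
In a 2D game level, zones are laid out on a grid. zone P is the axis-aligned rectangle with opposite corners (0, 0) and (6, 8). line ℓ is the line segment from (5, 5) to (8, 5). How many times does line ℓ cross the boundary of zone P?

1

The segment meets the boundary at (6,5).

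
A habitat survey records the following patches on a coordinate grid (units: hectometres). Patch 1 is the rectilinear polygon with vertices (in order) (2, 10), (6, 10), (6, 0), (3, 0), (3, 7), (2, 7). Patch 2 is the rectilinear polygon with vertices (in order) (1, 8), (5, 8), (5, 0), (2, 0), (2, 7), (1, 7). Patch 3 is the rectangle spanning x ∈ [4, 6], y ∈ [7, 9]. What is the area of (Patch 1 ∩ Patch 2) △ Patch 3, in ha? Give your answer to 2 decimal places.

19.00

|Patch 1 ∩ Patch 2| = 17.
|(Patch 1 ∩ Patch 2) ∩ Patch 3| = 1.
|(Patch 1 ∩ Patch 2) △ Patch 3| = 17 + 4 − 2 = 19.00.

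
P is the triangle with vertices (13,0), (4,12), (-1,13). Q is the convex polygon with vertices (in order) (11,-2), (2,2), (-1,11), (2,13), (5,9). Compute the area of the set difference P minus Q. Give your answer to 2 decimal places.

15.53

|P| = 25.5, |P∩Q| = 9.9662.
|P ∖ Q| = |P| − |P∩Q| = 25.5 − 9.9662 = 15.53.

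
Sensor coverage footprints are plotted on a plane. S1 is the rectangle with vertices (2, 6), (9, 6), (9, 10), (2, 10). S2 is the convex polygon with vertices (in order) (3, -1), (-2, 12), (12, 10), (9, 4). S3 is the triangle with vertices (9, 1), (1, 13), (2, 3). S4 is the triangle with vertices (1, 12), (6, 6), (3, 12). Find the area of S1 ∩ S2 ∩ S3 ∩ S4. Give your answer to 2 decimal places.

0.33

The intersection is the polygon with vertices (3,10), (4.333,8), (2.667,10).
By the shoelace formula its area is 0.33.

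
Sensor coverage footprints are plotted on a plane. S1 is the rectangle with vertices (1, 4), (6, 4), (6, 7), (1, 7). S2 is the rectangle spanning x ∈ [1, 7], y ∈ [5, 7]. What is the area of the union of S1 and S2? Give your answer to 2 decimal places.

17.00

By inclusion–exclusion:
Individual areas: |S1| = 15, |S2| = 12.
|S1∩S2|: x∈[1,6], y∈[5,7] → 5·2 = 10.
|S1 ∪ S2| = 27 − 10 = 17.00.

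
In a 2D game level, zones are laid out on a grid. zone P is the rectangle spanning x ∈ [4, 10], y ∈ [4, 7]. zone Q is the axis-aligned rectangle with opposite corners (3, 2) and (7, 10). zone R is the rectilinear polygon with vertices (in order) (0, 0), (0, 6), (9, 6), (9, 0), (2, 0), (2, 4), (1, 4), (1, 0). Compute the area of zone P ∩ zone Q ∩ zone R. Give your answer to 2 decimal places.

6.00

The intersection is the polygon with vertices (4,6), (7,6), (7,4), (4,4).
By the shoelace formula its area is 6.00.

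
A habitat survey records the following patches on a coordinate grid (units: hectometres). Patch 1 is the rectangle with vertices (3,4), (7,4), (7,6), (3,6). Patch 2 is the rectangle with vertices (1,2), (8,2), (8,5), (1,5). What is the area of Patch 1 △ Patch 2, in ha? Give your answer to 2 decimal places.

|Patch 1∩Patch 2|: x∈[3,7], y∈[4,5] → 4·1 = 4.
|Patch 1 △ Patch 2| = |Patch 1| + |Patch 2| − 2·|Patch 1∩Patch 2| = 8 + 21 − 8 = 21.00.

21.00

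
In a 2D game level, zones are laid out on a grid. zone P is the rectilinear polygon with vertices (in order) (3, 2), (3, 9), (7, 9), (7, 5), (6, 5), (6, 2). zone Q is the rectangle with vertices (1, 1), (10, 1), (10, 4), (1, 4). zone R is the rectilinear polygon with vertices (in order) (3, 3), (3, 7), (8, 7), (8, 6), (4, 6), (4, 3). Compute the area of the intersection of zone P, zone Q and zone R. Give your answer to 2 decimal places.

1.00

The intersection is the polygon with vertices (4,4), (4,3), (3,3), (3,4).
By the shoelace formula its area is 1.00.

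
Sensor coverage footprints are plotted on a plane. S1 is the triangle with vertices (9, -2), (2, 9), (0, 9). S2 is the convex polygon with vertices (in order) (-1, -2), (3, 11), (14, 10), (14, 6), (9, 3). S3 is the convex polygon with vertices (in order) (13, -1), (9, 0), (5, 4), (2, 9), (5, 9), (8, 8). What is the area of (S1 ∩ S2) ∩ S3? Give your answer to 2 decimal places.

The region (S1 ∩ S2) ∩ S3 is the polygon with vertices (2.259,8.593), (5.5,3.5), (5,4), (2.254,8.576).
By the shoelace formula its area is 0.50.

0.50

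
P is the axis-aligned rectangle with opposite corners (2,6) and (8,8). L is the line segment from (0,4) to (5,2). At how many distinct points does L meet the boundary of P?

The segment lies entirely outside P and never meets its boundary.

0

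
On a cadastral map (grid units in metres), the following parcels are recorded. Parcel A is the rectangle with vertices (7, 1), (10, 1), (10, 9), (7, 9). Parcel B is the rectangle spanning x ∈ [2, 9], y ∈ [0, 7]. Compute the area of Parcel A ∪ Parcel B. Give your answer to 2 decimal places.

By inclusion–exclusion:
Individual areas: |Parcel A| = 24, |Parcel B| = 49.
|Parcel A∩Parcel B|: x∈[7,9], y∈[1,7] → 2·6 = 12.
|Parcel A ∪ Parcel B| = 73 − 12 = 61.00.

61.00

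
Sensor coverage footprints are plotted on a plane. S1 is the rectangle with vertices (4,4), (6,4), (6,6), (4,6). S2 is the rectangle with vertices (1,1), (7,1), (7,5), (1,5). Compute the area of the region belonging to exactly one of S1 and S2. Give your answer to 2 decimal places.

|S1∩S2|: x∈[4,6], y∈[4,5] → 2·1 = 2.
|S1 △ S2| = |S1| + |S2| − 2·|S1∩S2| = 4 + 24 − 4 = 24.00.

24.00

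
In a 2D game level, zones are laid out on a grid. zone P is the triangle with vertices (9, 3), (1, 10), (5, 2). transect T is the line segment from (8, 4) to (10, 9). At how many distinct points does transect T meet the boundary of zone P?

The segment lies entirely outside zone P and never meets its boundary.

0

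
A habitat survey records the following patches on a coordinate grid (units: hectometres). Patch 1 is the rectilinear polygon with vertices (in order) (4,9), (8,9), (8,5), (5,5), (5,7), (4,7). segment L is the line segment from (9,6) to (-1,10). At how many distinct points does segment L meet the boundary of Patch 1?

The segment meets the boundary at (4,8), (8,6.4).

2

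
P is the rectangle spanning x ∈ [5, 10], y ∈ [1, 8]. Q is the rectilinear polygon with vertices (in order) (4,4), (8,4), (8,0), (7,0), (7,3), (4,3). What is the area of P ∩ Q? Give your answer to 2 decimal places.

5.00

The intersection is the polygon with vertices (5,4), (8,4), (8,1), (7,1), (7,3), (5,3).
By the shoelace formula its area is 5.00.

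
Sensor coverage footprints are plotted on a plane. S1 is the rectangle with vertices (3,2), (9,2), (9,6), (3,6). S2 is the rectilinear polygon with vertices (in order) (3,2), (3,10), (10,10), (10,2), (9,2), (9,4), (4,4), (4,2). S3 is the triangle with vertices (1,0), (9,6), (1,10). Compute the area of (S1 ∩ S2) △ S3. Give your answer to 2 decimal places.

|S1 ∩ S2| = 14.
|(S1 ∩ S2) ∩ S3| = 11.2917.
|(S1 ∩ S2) △ S3| = 14 + 40 − 22.5833 = 31.42.

31.42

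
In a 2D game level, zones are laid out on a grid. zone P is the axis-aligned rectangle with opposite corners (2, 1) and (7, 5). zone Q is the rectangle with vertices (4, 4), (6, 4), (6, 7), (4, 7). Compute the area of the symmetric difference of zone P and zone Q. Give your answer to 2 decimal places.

|zone P∩zone Q|: x∈[4,6], y∈[4,5] → 2·1 = 2.
|zone P △ zone Q| = |zone P| + |zone Q| − 2·|zone P∩zone Q| = 20 + 6 − 4 = 22.00.

22.00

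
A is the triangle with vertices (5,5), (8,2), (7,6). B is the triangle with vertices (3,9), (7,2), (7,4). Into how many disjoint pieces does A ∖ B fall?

2

A ∖ B splits into 2 disjoint pieces (area 0.1111, area 2.6429).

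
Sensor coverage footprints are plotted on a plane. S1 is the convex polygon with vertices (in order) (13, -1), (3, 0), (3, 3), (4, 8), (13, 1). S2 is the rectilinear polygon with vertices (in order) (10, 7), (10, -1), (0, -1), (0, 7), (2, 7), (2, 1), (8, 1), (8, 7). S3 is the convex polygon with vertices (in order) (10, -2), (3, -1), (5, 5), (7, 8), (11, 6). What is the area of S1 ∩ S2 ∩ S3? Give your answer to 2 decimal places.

15.17

The intersection is the polygon with vertices (8,1), (8,4.889), (10,3.333), (10,-0.7), (3.323,-0.032), (3.667,1).
By the shoelace formula its area is 15.17.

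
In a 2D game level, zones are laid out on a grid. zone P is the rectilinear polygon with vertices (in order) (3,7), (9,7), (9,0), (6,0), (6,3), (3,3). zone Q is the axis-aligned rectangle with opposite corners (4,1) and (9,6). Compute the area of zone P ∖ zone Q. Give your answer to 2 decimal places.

|zone P| = 33, |zone P∩zone Q| = 21.
|zone P ∖ zone Q| = |zone P| − |zone P∩zone Q| = 33 − 21 = 12.00.

12.00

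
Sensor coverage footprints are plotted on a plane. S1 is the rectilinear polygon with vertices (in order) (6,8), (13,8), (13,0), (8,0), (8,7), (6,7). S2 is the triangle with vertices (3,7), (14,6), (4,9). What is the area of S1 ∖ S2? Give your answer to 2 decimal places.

|S1| = 42, |S1∩S2| = 5.5924.
|S1 ∖ S2| = |S1| − |S1∩S2| = 42 − 5.5924 = 36.41.

36.41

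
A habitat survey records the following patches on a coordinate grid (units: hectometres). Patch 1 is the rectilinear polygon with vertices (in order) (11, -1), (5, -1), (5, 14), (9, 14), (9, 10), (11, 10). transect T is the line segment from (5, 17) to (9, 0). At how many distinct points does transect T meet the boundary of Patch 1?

The segment meets the boundary at (5.706,14).

1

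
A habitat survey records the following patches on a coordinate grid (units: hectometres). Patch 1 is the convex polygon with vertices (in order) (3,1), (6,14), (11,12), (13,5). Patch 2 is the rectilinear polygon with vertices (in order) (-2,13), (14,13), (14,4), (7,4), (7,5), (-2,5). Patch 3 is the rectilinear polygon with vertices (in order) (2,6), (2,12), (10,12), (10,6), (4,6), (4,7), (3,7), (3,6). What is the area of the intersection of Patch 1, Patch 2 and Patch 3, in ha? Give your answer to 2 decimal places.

30.92

The intersection is the polygon with vertices (5.538,12), (10,12), (10,6), (4.154,6).
By the shoelace formula its area is 30.92.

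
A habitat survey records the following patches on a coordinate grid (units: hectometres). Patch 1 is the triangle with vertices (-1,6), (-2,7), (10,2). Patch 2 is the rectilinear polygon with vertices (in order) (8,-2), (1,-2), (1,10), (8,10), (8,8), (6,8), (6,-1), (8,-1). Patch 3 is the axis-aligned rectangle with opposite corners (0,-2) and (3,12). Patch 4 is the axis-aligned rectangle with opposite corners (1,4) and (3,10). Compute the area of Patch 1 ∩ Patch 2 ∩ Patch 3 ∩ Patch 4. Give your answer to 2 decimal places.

The intersection is the polygon with vertices (1,5.75), (3,4.917), (3,4.545), (1,5.273).
By the shoelace formula its area is 0.85.

0.85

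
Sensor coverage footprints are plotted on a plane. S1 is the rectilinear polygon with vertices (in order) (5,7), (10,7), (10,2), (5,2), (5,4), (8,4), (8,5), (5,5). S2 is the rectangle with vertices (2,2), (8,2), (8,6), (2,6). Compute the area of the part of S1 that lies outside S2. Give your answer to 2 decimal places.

13.00

|S1| = 22, |S1∩S2| = 9.
|S1 ∖ S2| = |S1| − |S1∩S2| = 22 − 9 = 13.00.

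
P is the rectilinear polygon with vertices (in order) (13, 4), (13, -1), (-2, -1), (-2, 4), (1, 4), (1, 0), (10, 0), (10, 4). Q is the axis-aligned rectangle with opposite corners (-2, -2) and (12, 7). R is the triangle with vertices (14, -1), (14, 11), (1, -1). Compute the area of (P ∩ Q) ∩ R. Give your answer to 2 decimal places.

The region (P ∩ Q) ∩ R is the polygon with vertices (10,0), (10,4), (12,4), (12,-1), (1,-1), (2.083,0).
By the shoelace formula its area is 18.46.

18.46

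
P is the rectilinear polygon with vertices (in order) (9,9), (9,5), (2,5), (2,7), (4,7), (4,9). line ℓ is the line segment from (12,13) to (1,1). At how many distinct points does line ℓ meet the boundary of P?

The segment meets the boundary at (4.667,5), (8.333,9).

2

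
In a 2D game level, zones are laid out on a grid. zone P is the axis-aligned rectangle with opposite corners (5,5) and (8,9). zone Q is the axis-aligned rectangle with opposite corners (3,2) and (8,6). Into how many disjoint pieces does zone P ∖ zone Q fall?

zone P ∖ zone Q is a single connected region.

1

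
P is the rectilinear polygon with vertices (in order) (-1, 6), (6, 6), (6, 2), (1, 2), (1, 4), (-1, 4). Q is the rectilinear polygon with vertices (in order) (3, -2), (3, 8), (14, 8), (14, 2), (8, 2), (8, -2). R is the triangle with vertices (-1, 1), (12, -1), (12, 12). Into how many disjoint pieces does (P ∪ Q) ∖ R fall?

3

(P ∪ Q) ∖ R splits into 3 disjoint pieces (area 16.6469, area 12, area 10).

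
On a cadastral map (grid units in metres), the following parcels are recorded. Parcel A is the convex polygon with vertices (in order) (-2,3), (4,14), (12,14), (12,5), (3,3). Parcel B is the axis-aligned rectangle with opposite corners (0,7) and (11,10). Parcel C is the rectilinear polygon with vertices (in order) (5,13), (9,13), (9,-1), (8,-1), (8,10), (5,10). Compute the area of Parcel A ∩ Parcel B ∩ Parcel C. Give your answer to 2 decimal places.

3.00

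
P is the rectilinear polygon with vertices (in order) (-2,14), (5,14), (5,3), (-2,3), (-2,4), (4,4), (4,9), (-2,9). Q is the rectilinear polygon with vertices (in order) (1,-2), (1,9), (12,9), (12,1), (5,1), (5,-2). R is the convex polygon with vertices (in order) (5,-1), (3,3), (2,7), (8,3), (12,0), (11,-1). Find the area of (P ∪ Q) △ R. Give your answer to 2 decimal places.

128.17

|P ∪ Q| = 138.
|(P ∪ Q) ∩ R| = 22.6667.
|(P ∪ Q) △ R| = 138 + 35.5 − 45.3333 = 128.17.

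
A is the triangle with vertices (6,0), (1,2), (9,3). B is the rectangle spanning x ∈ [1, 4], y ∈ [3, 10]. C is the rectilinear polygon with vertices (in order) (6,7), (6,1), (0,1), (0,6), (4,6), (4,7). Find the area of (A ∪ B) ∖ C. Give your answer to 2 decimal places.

|A ∪ B| = 31.5.
|(A ∪ B) ∩ C| = 14.3125.
|(A ∪ B) ∖ C| = 31.5 − 14.3125 = 17.19.

17.19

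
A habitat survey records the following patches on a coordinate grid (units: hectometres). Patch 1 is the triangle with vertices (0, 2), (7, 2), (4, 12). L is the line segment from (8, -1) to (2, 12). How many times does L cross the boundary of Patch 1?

2

The segment meets the boundary at (3.071,9.679), (6.615,2).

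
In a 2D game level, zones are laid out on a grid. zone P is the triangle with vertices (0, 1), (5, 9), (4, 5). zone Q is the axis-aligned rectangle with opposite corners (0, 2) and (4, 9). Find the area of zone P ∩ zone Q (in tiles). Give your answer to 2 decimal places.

The intersection is the polygon with vertices (4,7.4), (4,5), (1,2), (0.625,2).
By the shoelace formula its area is 4.61.

4.61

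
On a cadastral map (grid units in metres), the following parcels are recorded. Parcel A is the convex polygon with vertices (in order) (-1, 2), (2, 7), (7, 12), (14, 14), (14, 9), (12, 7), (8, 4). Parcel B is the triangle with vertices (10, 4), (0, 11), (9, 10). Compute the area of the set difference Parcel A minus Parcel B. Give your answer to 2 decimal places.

|Parcel A| = 87, |Parcel A∩Parcel B| = 20.279.
|Parcel A ∖ Parcel B| = |Parcel A| − |Parcel A∩Parcel B| = 87 − 20.279 = 66.72.

66.72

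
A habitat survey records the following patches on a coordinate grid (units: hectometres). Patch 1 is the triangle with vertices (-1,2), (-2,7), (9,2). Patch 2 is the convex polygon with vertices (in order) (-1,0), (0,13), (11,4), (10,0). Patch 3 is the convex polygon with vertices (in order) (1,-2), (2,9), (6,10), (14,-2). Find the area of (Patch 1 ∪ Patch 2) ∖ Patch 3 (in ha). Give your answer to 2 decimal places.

|Patch 1 ∪ Patch 2| = 101.711.
|(Patch 1 ∪ Patch 2) ∩ Patch 3| = 66.7576.
|(Patch 1 ∪ Patch 2) ∖ Patch 3| = 101.711 − 66.7576 = 34.95.

34.95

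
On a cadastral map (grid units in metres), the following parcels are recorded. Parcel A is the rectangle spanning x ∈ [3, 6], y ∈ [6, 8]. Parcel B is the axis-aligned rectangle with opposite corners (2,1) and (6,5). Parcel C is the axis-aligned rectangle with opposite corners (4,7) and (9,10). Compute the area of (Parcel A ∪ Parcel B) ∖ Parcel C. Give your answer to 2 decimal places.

|Parcel A ∪ Parcel B| = 22.
|(Parcel A ∪ Parcel B) ∩ Parcel C| = 2.
|(Parcel A ∪ Parcel B) ∖ Parcel C| = 22 − 2 = 20.00.

20.00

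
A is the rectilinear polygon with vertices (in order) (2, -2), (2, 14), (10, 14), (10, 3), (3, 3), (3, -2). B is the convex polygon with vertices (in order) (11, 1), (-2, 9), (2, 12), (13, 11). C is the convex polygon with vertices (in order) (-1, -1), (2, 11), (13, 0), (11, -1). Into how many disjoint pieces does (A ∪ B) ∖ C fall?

(A ∪ B) ∖ C splits into 2 disjoint pieces (area 83.5924, area 1).

2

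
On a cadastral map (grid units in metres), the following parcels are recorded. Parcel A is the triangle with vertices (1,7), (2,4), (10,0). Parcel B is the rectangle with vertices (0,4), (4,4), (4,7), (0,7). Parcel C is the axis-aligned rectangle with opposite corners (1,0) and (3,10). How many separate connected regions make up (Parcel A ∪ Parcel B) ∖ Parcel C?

(Parcel A ∪ Parcel B) ∖ Parcel C splits into 2 disjoint pieces (area 8.75, area 3).

2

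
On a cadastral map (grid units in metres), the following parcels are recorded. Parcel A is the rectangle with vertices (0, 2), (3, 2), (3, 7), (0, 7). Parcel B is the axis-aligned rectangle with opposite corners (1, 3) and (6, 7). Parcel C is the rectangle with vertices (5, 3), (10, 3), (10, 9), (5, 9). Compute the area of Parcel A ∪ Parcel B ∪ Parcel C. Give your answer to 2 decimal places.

By inclusion–exclusion:
Individual areas: |Parcel A| = 15, |Parcel B| = 20, |Parcel C| = 30.
|Parcel A∩Parcel B|: x∈[1,3], y∈[3,7] → 2·4 = 8.
|Parcel A∩Parcel C| = 0 (no overlap).
|Parcel B∩Parcel C|: x∈[5,6], y∈[3,7] → 1·4 = 4.
|Parcel A∩Parcel B∩Parcel C| = 0.
|Parcel A ∪ Parcel B ∪ Parcel C| = 65 − 12 + 0 = 53.00.

53.00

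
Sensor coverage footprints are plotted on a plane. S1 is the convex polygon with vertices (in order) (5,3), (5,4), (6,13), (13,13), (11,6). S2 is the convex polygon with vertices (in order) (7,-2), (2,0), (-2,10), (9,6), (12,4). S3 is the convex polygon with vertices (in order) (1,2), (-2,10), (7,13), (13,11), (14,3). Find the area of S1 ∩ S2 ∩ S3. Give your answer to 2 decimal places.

The intersection is the polygon with vertices (5.369,7.32), (9,6), (9.857,5.429), (5,3), (5,4).
By the shoelace formula its area is 10.70.

10.70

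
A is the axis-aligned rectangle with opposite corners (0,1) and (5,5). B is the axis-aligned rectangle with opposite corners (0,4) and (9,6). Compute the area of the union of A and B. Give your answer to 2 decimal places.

By inclusion–exclusion:
Individual areas: |A| = 20, |B| = 18.
|A∩B|: x∈[0,5], y∈[4,5] → 5·1 = 5.
|A ∪ B| = 38 − 5 = 33.00.

33.00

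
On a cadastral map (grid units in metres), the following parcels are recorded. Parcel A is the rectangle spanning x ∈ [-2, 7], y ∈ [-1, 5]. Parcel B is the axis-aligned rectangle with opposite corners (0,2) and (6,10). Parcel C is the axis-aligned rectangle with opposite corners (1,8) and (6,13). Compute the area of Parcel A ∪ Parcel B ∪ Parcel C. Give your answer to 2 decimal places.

99.00

By inclusion–exclusion:
Individual areas: |Parcel A| = 54, |Parcel B| = 48, |Parcel C| = 25.
|Parcel A∩Parcel B|: x∈[0,6], y∈[2,5] → 6·3 = 18.
|Parcel A∩Parcel C| = 0 (no overlap).
|Parcel B∩Parcel C|: x∈[1,6], y∈[8,10] → 5·2 = 10.
|Parcel A∩Parcel B∩Parcel C| = 0.
|Parcel A ∪ Parcel B ∪ Parcel C| = 127 − 28 + 0 = 99.00.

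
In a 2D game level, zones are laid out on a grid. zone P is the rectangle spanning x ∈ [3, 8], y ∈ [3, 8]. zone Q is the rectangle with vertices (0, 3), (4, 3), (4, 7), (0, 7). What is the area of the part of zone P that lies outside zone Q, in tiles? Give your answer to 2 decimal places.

21.00

|zone P∩zone Q|: x∈[3,4], y∈[3,7] → 1·4 = 4.
|zone P| = 25.
|zone P ∖ zone Q| = |zone P| − |zone P∩zone Q| = 25 − 4 = 21.00.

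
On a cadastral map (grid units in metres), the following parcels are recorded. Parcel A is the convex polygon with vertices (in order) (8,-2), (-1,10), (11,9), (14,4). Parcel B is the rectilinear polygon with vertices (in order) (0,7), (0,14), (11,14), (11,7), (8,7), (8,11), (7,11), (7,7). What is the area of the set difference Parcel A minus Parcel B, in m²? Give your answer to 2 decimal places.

|Parcel A| = 91.5, |Parcel A∩Parcel B| = 23.7083.
|Parcel A ∖ Parcel B| = |Parcel A| − |Parcel A∩Parcel B| = 91.5 − 23.7083 = 67.79.

67.79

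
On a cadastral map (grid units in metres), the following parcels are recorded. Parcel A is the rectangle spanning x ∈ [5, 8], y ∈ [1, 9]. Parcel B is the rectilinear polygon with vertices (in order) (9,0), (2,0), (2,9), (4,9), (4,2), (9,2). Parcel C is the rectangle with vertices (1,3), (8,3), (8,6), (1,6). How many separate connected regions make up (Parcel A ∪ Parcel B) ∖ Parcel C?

3

(Parcel A ∪ Parcel B) ∖ Parcel C splits into 3 disjoint pieces (area 9, area 19, area 6).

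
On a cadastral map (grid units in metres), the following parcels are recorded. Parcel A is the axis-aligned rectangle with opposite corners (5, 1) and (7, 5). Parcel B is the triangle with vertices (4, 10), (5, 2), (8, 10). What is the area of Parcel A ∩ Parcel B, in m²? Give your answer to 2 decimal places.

1.69

The intersection is the polygon with vertices (5,5), (6.125,5), (5,2).
By the shoelace formula its area is 1.69.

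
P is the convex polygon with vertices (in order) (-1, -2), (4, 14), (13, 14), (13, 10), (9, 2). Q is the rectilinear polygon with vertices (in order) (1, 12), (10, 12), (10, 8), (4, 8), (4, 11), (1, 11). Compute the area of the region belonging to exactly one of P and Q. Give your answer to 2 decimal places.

|P| = 132, |Q| = 27, |P∩Q| = 24.7812.
|P △ Q| = |P| + |Q| − 2·|P∩Q| = 132 + 27 − 49.5625 = 109.44.

109.44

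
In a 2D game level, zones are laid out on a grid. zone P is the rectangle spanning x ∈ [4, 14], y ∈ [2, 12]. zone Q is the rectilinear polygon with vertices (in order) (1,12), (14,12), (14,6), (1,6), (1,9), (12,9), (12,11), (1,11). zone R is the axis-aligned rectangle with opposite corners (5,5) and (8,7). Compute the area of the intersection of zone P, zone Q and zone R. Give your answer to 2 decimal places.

3.00

The intersection is the polygon with vertices (5,6), (5,7), (8,7), (8,6).
By the shoelace formula its area is 3.00.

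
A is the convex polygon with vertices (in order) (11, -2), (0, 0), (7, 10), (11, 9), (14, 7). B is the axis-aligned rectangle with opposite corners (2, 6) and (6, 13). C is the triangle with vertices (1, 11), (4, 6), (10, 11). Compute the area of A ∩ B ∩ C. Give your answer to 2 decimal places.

0.69

The intersection is the polygon with vertices (6,7.667), (4.48,6.4), (6,8.571).
By the shoelace formula its area is 0.69.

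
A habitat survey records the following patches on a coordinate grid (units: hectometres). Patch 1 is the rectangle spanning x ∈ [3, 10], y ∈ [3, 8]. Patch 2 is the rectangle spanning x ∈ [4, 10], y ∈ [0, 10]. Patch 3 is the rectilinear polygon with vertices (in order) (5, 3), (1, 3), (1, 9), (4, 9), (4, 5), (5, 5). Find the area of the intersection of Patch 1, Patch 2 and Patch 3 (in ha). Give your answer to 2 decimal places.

2.00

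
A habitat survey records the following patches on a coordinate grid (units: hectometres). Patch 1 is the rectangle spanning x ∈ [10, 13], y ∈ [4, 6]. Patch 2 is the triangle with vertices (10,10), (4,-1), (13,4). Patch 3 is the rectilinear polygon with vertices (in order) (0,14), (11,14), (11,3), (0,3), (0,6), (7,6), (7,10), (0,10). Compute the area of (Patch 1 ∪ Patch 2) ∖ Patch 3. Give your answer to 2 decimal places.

|Patch 1 ∪ Patch 2| = 35.5.
|(Patch 1 ∪ Patch 2) ∩ Patch 3| = 19.3636.
|(Patch 1 ∪ Patch 2) ∖ Patch 3| = 35.5 − 19.3636 = 16.14.

16.14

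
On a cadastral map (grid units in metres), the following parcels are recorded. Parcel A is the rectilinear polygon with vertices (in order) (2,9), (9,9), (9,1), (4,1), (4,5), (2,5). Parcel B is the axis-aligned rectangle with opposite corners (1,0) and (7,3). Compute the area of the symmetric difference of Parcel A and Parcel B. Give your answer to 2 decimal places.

|Parcel A| = 48, |Parcel B| = 18, |Parcel A∩Parcel B| = 6.
|Parcel A △ Parcel B| = |Parcel A| + |Parcel B| − 2·|Parcel A∩Parcel B| = 48 + 18 − 12 = 54.00.

54.00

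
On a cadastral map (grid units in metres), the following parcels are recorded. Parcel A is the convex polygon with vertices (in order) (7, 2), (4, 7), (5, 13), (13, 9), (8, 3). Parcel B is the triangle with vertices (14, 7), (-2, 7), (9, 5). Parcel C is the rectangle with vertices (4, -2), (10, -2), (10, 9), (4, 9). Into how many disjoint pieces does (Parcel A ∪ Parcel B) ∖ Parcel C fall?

(Parcel A ∪ Parcel B) ∖ Parcel C splits into 2 disjoint pieces (area 3.2727, area 24.8667).

2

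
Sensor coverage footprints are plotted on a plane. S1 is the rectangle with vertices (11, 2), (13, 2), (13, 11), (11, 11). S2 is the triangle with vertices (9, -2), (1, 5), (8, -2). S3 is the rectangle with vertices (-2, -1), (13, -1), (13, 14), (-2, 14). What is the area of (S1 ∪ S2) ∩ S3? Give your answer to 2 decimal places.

20.57

|S1 ∪ S2| = 21.5.
|(S1 ∪ S2) ∩ S3| = 20.57.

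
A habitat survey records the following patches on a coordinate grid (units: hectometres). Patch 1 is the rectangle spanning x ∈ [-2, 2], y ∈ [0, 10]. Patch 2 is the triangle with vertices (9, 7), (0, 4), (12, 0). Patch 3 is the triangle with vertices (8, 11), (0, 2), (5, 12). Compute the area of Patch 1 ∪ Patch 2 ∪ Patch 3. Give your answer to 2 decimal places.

By inclusion–exclusion:
Individual areas: |Patch 1| = 40, |Patch 2| = 36, |Patch 3| = 17.5.
|Patch 1∩Patch 2| = 1.3333.
|Patch 1∩Patch 3| = 1.75.
|Patch 2∩Patch 3| = 0.812.
|Patch 1∩Patch 2∩Patch 3| = 0.7024.
|Patch 1 ∪ Patch 2 ∪ Patch 3| = 93.5 − 3.8954 + 0.7024 = 90.31.

90.31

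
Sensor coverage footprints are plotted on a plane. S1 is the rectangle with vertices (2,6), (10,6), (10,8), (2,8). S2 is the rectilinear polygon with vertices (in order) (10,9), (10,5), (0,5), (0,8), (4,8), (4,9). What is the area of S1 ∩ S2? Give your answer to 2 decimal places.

The intersection is the polygon with vertices (10,6), (2,6), (2,8), (4,8), (10,8).
By the shoelace formula its area is 16.00.

16.00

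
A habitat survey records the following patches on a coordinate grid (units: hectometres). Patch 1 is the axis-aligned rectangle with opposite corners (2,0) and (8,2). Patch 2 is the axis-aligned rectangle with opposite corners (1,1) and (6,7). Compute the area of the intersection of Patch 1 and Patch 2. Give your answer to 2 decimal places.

|Patch 1∩Patch 2|: x∈[2,6], y∈[1,2] → 4·1 = 4.

4.00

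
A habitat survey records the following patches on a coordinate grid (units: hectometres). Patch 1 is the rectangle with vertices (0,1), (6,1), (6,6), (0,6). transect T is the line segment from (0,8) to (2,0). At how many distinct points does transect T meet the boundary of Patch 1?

The segment meets the boundary at (1.75,1), (0.5,6).

2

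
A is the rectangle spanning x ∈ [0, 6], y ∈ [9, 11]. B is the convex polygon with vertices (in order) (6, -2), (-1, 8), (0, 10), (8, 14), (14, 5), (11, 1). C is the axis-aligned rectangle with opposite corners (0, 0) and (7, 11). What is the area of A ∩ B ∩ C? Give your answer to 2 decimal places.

The intersection is the polygon with vertices (6,9), (0,9), (0,10), (2,11), (6,11).
By the shoelace formula its area is 11.00.

11.00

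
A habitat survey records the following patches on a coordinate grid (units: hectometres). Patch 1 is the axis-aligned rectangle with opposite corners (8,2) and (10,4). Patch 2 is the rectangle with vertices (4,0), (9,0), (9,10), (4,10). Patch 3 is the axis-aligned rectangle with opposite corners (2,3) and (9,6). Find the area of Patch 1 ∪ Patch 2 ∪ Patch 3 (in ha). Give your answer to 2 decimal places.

58.00

By inclusion–exclusion:
Individual areas: |Patch 1| = 4, |Patch 2| = 50, |Patch 3| = 21.
|Patch 1∩Patch 2|: x∈[8,9], y∈[2,4] → 1·2 = 2.
|Patch 1∩Patch 3|: x∈[8,9], y∈[3,4] → 1·1 = 1.
|Patch 2∩Patch 3|: x∈[4,9], y∈[3,6] → 5·3 = 15.
|Patch 1∩Patch 2∩Patch 3| = 1.
|Patch 1 ∪ Patch 2 ∪ Patch 3| = 75 − 18 + 1 = 58.00.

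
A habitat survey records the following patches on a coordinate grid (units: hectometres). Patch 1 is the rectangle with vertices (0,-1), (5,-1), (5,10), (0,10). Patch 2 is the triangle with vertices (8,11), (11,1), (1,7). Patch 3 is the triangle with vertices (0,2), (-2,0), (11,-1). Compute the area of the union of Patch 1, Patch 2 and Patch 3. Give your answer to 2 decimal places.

92.31

By inclusion–exclusion:
Individual areas: |Patch 1| = 55, |Patch 2| = 41, |Patch 3| = 14.
|Patch 1∩Patch 2| = 9.3714.
|Patch 1∩Patch 3| = 8.3217.
|Patch 2∩Patch 3| = 0.
|Patch 1∩Patch 2∩Patch 3| = 0.
|Patch 1 ∪ Patch 2 ∪ Patch 3| = 110 − 17.6931 + 0 = 92.31.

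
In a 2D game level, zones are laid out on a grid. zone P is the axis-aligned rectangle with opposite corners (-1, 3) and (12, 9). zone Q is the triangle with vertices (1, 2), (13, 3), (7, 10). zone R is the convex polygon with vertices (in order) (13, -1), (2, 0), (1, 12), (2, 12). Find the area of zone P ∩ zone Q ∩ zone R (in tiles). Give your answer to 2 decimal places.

19.38

The intersection is the polygon with vertices (1.75,3), (5.446,7.928), (9.615,3).
By the shoelace formula its area is 19.38.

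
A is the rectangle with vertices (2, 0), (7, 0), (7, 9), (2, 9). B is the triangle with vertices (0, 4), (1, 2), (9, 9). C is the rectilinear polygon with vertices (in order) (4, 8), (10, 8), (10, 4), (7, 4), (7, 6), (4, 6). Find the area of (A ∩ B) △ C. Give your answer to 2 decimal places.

|A ∩ B| = 7.1875.
|(A ∩ B) ∩ C| = 2.2738.
|(A ∩ B) △ C| = 7.1875 + 18 − 4.5476 = 20.64.

20.64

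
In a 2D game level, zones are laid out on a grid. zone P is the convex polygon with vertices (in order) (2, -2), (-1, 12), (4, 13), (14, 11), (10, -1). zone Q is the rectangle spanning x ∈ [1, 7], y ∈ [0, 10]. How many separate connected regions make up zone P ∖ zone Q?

zone P ∖ zone Q is a single connected region.

1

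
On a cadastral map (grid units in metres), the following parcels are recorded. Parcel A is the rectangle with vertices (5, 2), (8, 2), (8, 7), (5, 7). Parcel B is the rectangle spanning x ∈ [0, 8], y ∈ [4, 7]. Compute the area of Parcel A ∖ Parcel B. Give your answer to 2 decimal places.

6.00

|Parcel A∩Parcel B|: x∈[5,8], y∈[4,7] → 3·3 = 9.
|Parcel A| = 15.
|Parcel A ∖ Parcel B| = |Parcel A| − |Parcel A∩Parcel B| = 15 − 9 = 6.00.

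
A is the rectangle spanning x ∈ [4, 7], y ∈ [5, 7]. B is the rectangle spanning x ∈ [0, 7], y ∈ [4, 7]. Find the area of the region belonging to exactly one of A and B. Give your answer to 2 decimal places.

|A∩B|: x∈[4,7], y∈[5,7] → 3·2 = 6.
|A △ B| = |A| + |B| − 2·|A∩B| = 6 + 21 − 12 = 15.00.

15.00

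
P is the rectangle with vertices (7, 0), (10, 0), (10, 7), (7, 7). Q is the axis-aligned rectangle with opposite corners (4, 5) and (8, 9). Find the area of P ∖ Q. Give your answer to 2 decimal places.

19.00

|P∩Q|: x∈[7,8], y∈[5,7] → 1·2 = 2.
|P| = 21.
|P ∖ Q| = |P| − |P∩Q| = 21 − 2 = 19.00.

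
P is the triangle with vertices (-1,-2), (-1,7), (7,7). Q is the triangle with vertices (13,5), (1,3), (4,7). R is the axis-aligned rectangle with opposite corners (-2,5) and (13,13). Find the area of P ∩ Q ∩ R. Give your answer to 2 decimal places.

The intersection is the polygon with vertices (4,7), (6.505,6.443), (5.222,5), (2.5,5).
By the shoelace formula its area is 4.89.

4.89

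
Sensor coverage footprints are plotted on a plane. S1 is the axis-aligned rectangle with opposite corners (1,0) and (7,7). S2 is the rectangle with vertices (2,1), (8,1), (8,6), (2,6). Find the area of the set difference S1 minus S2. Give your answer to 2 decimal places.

17.00

|S1∩S2|: x∈[2,7], y∈[1,6] → 5·5 = 25.
|S1| = 42.
|S1 ∖ S2| = |S1| − |S1∩S2| = 42 − 25 = 17.00.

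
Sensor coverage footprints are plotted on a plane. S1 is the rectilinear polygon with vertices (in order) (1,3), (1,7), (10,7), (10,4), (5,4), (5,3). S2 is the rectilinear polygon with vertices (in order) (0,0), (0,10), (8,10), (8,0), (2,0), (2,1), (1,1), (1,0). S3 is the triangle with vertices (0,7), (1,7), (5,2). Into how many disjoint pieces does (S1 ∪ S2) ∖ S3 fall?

(S1 ∪ S2) ∖ S3 is a single connected region.

1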